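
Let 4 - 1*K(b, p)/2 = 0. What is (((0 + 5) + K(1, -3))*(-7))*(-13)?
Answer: 1183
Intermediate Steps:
K(b, p) = 8 (K(b, p) = 8 - 2*0 = 8 + 0 = 8)
(((0 + 5) + K(1, -3))*(-7))*(-13) = (((0 + 5) + 8)*(-7))*(-13) = ((5 + 8)*(-7))*(-13) = (13*(-7))*(-13) = -91*(-13) = 1183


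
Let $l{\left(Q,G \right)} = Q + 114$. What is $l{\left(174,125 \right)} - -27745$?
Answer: $28033$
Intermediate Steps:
$l{\left(Q,G \right)} = 114 + Q$
$l{\left(174,125 \right)} - -27745 = \left(114 + 174\right) - -27745 = 288 + 27745 = 28033$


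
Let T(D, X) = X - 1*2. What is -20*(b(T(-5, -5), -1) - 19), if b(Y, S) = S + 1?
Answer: 380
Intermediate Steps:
T(D, X) = -2 + X (T(D, X) = X - 2 = -2 + X)
b(Y, S) = 1 + S
-20*(b(T(-5, -5), -1) - 19) = -20*((1 - 1) - 19) = -20*(0 - 19) = -20*(-19) = 380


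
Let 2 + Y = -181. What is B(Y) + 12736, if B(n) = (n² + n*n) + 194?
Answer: 79908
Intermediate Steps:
Y = -183 (Y = -2 - 181 = -183)
B(n) = 194 + 2*n² (B(n) = (n² + n²) + 194 = 2*n² + 194 = 194 + 2*n²)
B(Y) + 12736 = (194 + 2*(-183)²) + 12736 = (194 + 2*33489) + 12736 = (194 + 66978) + 12736 = 67172 + 12736 = 79908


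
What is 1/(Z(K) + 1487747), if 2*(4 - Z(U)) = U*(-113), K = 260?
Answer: 1/1502441 ≈ 6.6558e-7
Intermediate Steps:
Z(U) = 4 + 113*U/2 (Z(U) = 4 - U*(-113)/2 = 4 - (-113)*U/2 = 4 + 113*U/2)
1/(Z(K) + 1487747) = 1/((4 + (113/2)*260) + 1487747) = 1/((4 + 14690) + 1487747) = 1/(14694 + 1487747) = 1/1502441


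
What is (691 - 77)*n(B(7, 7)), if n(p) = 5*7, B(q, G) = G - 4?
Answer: 21490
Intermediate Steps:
B(q, G) = -4 + G
n(p) = 35
(691 - 77)*n(B(7, 7)) = (691 - 77)*35 = 614*35 = 21490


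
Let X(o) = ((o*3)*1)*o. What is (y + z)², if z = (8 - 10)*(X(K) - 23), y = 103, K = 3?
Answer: 9025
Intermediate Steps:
X(o) = 3*o² (X(o) = ((3*o)*1)*o = (3*o)*o = 3*o²)
z = -8 (z = (8 - 10)*(3*3² - 23) = -2*(3*9 - 23) = -2*(27 - 23) = -2*4 = -8)
(y + z)² = (103 - 8)² = 95² = 9025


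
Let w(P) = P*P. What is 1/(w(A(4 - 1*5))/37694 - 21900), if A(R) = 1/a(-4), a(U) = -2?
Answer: -150776/3301994399 ≈ -4.5662e-5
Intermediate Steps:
A(R) = -½ (A(R) = 1/(-2) = -½)
w(P) = P²
1/(w(A(4 - 1*5))/37694 - 21900) = 1/((-½)²/37694 - 21900) = 1/((¼)*(1/37694) - 21900) = 1/(1/150776 - 21900) = 1/(-3301994399/150776) = -150776/3301994399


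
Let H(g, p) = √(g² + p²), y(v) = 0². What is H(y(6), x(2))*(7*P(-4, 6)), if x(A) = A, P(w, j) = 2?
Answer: 28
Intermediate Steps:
y(v) = 0
H(y(6), x(2))*(7*P(-4, 6)) = √(0² + 2²)*(7*2) = √(0 + 4)*14 = √4*14 = 2*14 = 28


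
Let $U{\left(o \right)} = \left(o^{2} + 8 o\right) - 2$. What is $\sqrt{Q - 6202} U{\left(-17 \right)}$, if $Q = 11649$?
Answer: $151 \sqrt{5447} \approx 11144.0$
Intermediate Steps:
$U{\left(o \right)} = -2 + o^{2} + 8 o$
$\sqrt{Q - 6202} U{\left(-17 \right)} = \sqrt{11649 - 6202} \left(-2 + \left(-17\right)^{2} + 8 \left(-17\right)\right) = \sqrt{5447} \left(-2 + 289 - 136\right) = \sqrt{5447} \cdot 151 = 151 \sqrt{5447}$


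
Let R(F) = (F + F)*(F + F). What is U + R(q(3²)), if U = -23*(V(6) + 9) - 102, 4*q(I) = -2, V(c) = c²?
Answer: -1136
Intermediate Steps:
q(I) = -½ (q(I) = (¼)*(-2) = -½)
R(F) = 4*F² (R(F) = (2*F)*(2*F) = 4*F²)
U = -1137 (U = -23*(6² + 9) - 102 = -23*(36 + 9) - 102 = -23*45 - 102 = -1035 - 102 = -1137)
U + R(q(3²)) = -1137 + 4*(-½)² = -1137 + 4*(¼) = -1137 + 1 = -1136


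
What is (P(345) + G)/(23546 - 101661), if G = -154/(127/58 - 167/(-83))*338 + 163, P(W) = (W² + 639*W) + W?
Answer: -6626358948/1580032105 ≈ -4.1938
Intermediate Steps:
P(W) = W² + 640*W
G = -247281327/20227 (G = -154/(127*(1/58) - 167*(-1/83))*338 + 163 = -154/(127/58 + 167/83)*338 + 163 = -154/20227/4814*338 + 163 = -154*4814/20227*338 + 163 = -741356/20227*338 + 163 = -250578328/20227 + 163 = -247281327/20227 ≈ -12225.)
(P(345) + G)/(23546 - 101661) = (345*(640 + 345) - 247281327/20227)/(23546 - 101661) = (345*985 - 247281327/20227)/(-78115) = (339825 - 247281327/20227)*(-1/78115) = (6626358948/20227)*(-1/78115) = -6626358948/1580032105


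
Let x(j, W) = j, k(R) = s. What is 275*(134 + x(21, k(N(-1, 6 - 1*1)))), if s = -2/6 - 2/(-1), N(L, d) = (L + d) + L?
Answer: 42625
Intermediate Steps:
N(L, d) = d + 2*L
s = 5/3 (s = -2*⅙ - 2*(-1) = -⅓ + 2 = 5/3 ≈ 1.6667)
k(R) = 5/3
275*(134 + x(21, k(N(-1, 6 - 1*1)))) = 275*(134 + 21) = 275*155 = 42625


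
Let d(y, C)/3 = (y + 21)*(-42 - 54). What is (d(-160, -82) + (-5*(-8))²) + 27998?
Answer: 69630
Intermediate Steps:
d(y, C) = -6048 - 288*y (d(y, C) = 3*((y + 21)*(-42 - 54)) = 3*((21 + y)*(-96)) = 3*(-2016 - 96*y) = -6048 - 288*y)
(d(-160, -82) + (-5*(-8))²) + 27998 = ((-6048 - 288*(-160)) + (-5*(-8))²) + 27998 = ((-6048 + 46080) + 40²) + 27998 = (40032 + 1600) + 27998 = 41632 + 27998 = 69630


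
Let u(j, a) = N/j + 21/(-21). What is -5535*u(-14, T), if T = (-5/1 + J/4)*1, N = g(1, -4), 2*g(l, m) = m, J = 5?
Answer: 33210/7 ≈ 4744.3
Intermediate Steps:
g(l, m) = m/2
N = -2 (N = (1/2)*(-4) = -2)
T = -15/4 (T = (-5/1 + 5/4)*1 = (-5*1 + 5*(1/4))*1 = (-5 + 5/4)*1 = -15/4*1 = -15/4 ≈ -3.7500)
u(j, a) = -1 - 2/j (u(j, a) = -2/j + 21/(-21) = -2/j + 21*(-1/21) = -2/j - 1 = -1 - 2/j)
-5535*u(-14, T) = -5535*(-2 - 1*(-14))/(-14) = -(-5535)*(-2 + 14)/14 = -(-5535)*12/14 = -5535*(-6/7) = 33210/7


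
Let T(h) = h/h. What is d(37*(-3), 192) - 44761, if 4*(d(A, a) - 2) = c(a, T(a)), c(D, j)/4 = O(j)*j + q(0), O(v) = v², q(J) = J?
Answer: -44758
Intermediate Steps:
T(h) = 1
c(D, j) = 4*j³ (c(D, j) = 4*(j²*j + 0) = 4*(j³ + 0) = 4*j³)
d(A, a) = 3 (d(A, a) = 2 + (4*1³)/4 = 2 + (4*1)/4 = 2 + (¼)*4 = 2 + 1 = 3)
d(37*(-3), 192) - 44761 = 3 - 44761 = -44758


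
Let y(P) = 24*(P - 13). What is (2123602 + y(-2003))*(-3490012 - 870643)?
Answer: -9049309747790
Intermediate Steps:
y(P) = -312 + 24*P (y(P) = 24*(-13 + P) = -312 + 24*P)
(2123602 + y(-2003))*(-3490012 - 870643) = (2123602 + (-312 + 24*(-2003)))*(-3490012 - 870643) = (2123602 + (-312 - 48072))*(-4360655) = (2123602 - 48384)*(-4360655) = 2075218*(-4360655) = -9049309747790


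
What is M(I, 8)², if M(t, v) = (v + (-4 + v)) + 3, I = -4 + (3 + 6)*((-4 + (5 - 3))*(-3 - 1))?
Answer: 225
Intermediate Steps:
I = 68 (I = -4 + 9*((-4 + 2)*(-4)) = -4 + 9*(-2*(-4)) = -4 + 9*8 = -4 + 72 = 68)
M(t, v) = -1 + 2*v (M(t, v) = (-4 + 2*v) + 3 = -1 + 2*v)
M(I, 8)² = (-1 + 2*8)² = (-1 + 16)² = 15² = 225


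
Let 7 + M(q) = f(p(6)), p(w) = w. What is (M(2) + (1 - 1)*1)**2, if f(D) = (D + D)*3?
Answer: 841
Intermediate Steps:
f(D) = 6*D (f(D) = (2*D)*3 = 6*D)
M(q) = 29 (M(q) = -7 + 6*6 = -7 + 36 = 29)
(M(2) + (1 - 1)*1)**2 = (29 + (1 - 1)*1)**2 = (29 + 0*1)**2 = (29 + 0)**2 = 29**2 = 841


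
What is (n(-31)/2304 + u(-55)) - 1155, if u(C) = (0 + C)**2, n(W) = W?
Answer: 4308449/2304 ≈ 1870.0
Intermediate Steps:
u(C) = C**2
(n(-31)/2304 + u(-55)) - 1155 = (-31/2304 + (-55)**2) - 1155 = (-31*1/2304 + 3025) - 1155 = (-31/2304 + 3025) - 1155 = 6969569/2304 - 1155 = 4308449/2304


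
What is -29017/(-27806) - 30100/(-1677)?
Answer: 20595863/1084434 ≈ 18.992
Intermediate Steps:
-29017/(-27806) - 30100/(-1677) = -29017*(-1/27806) - 30100*(-1/1677) = 29017/27806 + 700/39 = 20595863/1084434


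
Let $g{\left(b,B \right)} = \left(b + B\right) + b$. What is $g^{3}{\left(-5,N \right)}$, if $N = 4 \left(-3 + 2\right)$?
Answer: $-2744$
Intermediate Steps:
$N = -4$ ($N = 4 \left(-1\right) = -4$)
$g{\left(b,B \right)} = B + 2 b$ ($g{\left(b,B \right)} = \left(B + b\right) + b = B + 2 b$)
$g^{3}{\left(-5,N \right)} = \left(-4 + 2 \left(-5\right)\right)^{3} = \left(-4 - 10\right)^{3} = \left(-14\right)^{3} = -2744$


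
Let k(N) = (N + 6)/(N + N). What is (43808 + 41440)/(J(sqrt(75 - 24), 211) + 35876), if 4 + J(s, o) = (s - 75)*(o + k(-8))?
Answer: 54661358592/12775460915 - 575935488*sqrt(51)/12775460915 ≈ 3.9567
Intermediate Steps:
k(N) = (6 + N)/(2*N) (k(N) = (6 + N)/((2*N)) = (6 + N)*(1/(2*N)) = (6 + N)/(2*N))
J(s, o) = -4 + (-75 + s)*(1/8 + o) (J(s, o) = -4 + (s - 75)*(o + (1/2)*(6 - 8)/(-8)) = -4 + (-75 + s)*(o + (1/2)*(-1/8)*(-2)) = -4 + (-75 + s)*(o + 1/8) = -4 + (-75 + s)*(1/8 + o))
(43808 + 41440)/(J(sqrt(75 - 24), 211) + 35876) = (43808 + 41440)/((-107/8 - 75*211 + sqrt(75 - 24)/8 + 211*sqrt(75 - 24)) + 35876) = 85248/((-107/8 - 15825 + sqrt(51)/8 + 211*sqrt(51)) + 35876) = 85248/((-126707/8 + 1689*sqrt(51)/8) + 35876) = 85248/(160301/8 + 1689*sqrt(51)/8)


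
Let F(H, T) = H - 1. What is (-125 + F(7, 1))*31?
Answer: -3689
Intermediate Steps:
F(H, T) = -1 + H
(-125 + F(7, 1))*31 = (-125 + (-1 + 7))*31 = (-125 + 6)*31 = -119*31 = -3689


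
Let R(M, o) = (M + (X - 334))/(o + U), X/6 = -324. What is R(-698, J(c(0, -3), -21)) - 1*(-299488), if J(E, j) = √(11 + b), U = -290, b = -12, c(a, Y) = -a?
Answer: 25188103328/84101 + 2976*I/84101 ≈ 2.995e+5 + 0.035386*I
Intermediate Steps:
X = -1944 (X = 6*(-324) = -1944)
J(E, j) = I (J(E, j) = √(11 - 12) = √(-1) = I)
R(M, o) = (-2278 + M)/(-290 + o) (R(M, o) = (M + (-1944 - 334))/(o - 290) = (M - 2278)/(-290 + o) = (-2278 + M)/(-290 + o))
R(-698, J(c(0, -3), -21)) - 1*(-299488) = (-2278 - 698)/(-290 + I) - 1*(-299488) = ((-290 - I)/84101)*(-2976) + 299488 = -2976*(-290 - I)/84101 + 299488 = 299488 - 2976*(-290 - I)/84101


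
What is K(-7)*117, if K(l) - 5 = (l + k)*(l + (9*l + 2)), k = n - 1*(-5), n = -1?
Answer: 24453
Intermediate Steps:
k = 4 (k = -1 - 1*(-5) = -1 + 5 = 4)
K(l) = 5 + (2 + 10*l)*(4 + l) (K(l) = 5 + (l + 4)*(l + (9*l + 2)) = 5 + (4 + l)*(l + (2 + 9*l)) = 5 + (4 + l)*(2 + 10*l) = 5 + (2 + 10*l)*(4 + l))
K(-7)*117 = (13 + 10*(-7)**2 + 42*(-7))*117 = (13 + 10*49 - 294)*117 = (13 + 490 - 294)*117 = 209*117 = 24453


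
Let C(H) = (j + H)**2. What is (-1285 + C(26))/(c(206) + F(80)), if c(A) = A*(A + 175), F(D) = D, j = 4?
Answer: -385/78566 ≈ -0.0049003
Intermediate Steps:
C(H) = (4 + H)**2
c(A) = A*(175 + A)
(-1285 + C(26))/(c(206) + F(80)) = (-1285 + (4 + 26)**2)/(206*(175 + 206) + 80) = (-1285 + 30**2)/(206*381 + 80) = (-1285 + 900)/(78486 + 80) = -385/78566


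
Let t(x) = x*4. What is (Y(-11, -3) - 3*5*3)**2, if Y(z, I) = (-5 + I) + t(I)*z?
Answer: 6241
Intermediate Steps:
t(x) = 4*x
Y(z, I) = -5 + I + 4*I*z (Y(z, I) = (-5 + I) + (4*I)*z = (-5 + I) + 4*I*z = -5 + I + 4*I*z)
(Y(-11, -3) - 3*5*3)**2 = ((-5 - 3 + 4*(-3)*(-11)) - 3*5*3)**2 = ((-5 - 3 + 132) - 15*3)**2 = (124 - 45)**2 = 79**2 = 6241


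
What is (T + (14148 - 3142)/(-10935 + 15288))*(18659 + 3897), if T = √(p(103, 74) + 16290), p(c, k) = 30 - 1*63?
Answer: 248251336/4353 + 22556*√16257 ≈ 2.9330e+6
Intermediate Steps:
p(c, k) = -33 (p(c, k) = 30 - 63 = -33)
T = √16257 (T = √(-33 + 16290) = √16257 ≈ 127.50)
(T + (14148 - 3142)/(-10935 + 15288))*(18659 + 3897) = (√16257 + (14148 - 3142)/(-10935 + 15288))*(18659 + 3897) = (√16257 + 11006/4353)*22556 = (11006/4353 + √16257)*22556 = 248251336/4353 + 22556*√16257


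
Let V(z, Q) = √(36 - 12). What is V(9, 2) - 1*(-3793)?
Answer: 3793 + 2*√6 ≈ 3797.9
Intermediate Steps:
V(z, Q) = 2*√6 (V(z, Q) = √24 = 2*√6)
V(9, 2) - 1*(-3793) = 2*√6 - 1*(-3793) = 2*√6 + 3793 = 3793 + 2*√6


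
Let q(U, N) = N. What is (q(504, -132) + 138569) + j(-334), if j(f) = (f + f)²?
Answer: 584661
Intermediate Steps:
j(f) = 4*f² (j(f) = (2*f)² = 4*f²)
(q(504, -132) + 138569) + j(-334) = (-132 + 138569) + 4*(-334)² = 138437 + 4*111556 = 138437 + 446224 = 584661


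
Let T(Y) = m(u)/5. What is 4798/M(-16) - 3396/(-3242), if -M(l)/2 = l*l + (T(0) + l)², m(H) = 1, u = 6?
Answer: -75755057/20491061 ≈ -3.6970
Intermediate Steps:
T(Y) = ⅕ (T(Y) = 1/5 = 1*(⅕) = ⅕)
M(l) = -2*l² - 2*(⅕ + l)² (M(l) = -2*(l*l + (⅕ + l)²) = -2*(l² + (⅕ + l)²) = -2*l² - 2*(⅕ + l)²)
4798/M(-16) - 3396/(-3242) = 4798/(-2/25 - 4*(-16)² - ⅘*(-16)) - 3396/(-3242) = 4798/(-2/25 - 4*256 + 64/5) - 3396*(-1/3242) = 4798/(-2/25 - 1024 + 64/5) + 1698/1621 = 4798/(-25282/25) + 1698/1621 = 4798*(-25/25282) + 1698/1621 = -59975/12641 + 1698/1621 = -75755057/20491061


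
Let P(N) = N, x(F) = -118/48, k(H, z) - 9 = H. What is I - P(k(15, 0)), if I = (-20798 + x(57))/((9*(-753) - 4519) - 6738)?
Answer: -9888373/432816 ≈ -22.847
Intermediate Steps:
k(H, z) = 9 + H
x(F) = -59/24 (x(F) = -118*1/48 = -59/24)
I = 499211/432816 (I = (-20798 - 59/24)/((9*(-753) - 4519) - 6738) = -499211/(24*((-6777 - 4519) - 6738)) = -499211/(24*(-11296 - 6738)) = -499211/24/(-18034) = -499211/24*(-1/18034) = 499211/432816 ≈ 1.1534)
I - P(k(15, 0)) = 499211/432816 - (9 + 15) = 499211/432816 - 1*24 = 499211/432816 - 24 = -9888373/432816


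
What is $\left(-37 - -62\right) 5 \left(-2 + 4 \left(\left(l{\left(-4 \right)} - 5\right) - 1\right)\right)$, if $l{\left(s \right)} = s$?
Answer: $-5250$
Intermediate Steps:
$\left(-37 - -62\right) 5 \left(-2 + 4 \left(\left(l{\left(-4 \right)} - 5\right) - 1\right)\right) = \left(-37 - -62\right) 5 \left(-2 + 4 \left(\left(-4 - 5\right) - 1\right)\right) = \left(-37 + 62\right) 5 \left(-2 + 4 \left(\left(-4 - 5\right) - 1\right)\right) = 25 \cdot 5 \left(-2 + 4 \left(-9 - 1\right)\right) = 25 \cdot 5 \left(-2 + 4 \left(-10\right)\right) = 25 \cdot 5 \left(-2 - 40\right) = 25 \cdot 5 \left(-42\right) = 25 \left(-210\right) = -5250$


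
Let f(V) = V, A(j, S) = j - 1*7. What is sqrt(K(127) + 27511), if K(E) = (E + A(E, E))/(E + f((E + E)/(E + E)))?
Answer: 3*sqrt(782590)/16 ≈ 165.87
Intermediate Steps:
A(j, S) = -7 + j (A(j, S) = j - 7 = -7 + j)
K(E) = (-7 + 2*E)/(1 + E) (K(E) = (E + (-7 + E))/(E + (E + E)/(E + E)) = (-7 + 2*E)/(E + (2*E)/((2*E))) = (-7 + 2*E)/(E + (2*E)*(1/(2*E))) = (-7 + 2*E)/(E + 1) = (-7 + 2*E)/(1 + E))
sqrt(K(127) + 27511) = sqrt((-7 + 2*127)/(1 + 127) + 27511) = sqrt((-7 + 254)/128 + 27511) = sqrt((1/128)*247 + 27511) = sqrt(247/128 + 27511) = sqrt(3521655/128) = 3*sqrt(782590)/16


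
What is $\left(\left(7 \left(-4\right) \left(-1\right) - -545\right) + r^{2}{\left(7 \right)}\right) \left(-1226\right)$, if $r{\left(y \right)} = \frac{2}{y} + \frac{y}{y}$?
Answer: $- \frac{34521708}{49} \approx -7.0453 \cdot 10^{5}$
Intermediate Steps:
$r{\left(y \right)} = 1 + \frac{2}{y}$ ($r{\left(y \right)} = \frac{2}{y} + 1 = 1 + \frac{2}{y}$)
$\left(\left(7 \left(-4\right) \left(-1\right) - -545\right) + r^{2}{\left(7 \right)}\right) \left(-1226\right) = \left(\left(7 \left(-4\right) \left(-1\right) - -545\right) + \left(\frac{2 + 7}{7}\right)^{2}\right) \left(-1226\right) = \left(\left(\left(-28\right) \left(-1\right) + 545\right) + \left(\frac{1}{7} \cdot 9\right)^{2}\right) \left(-1226\right) = \left(\left(28 + 545\right) + \left(\frac{9}{7}\right)^{2}\right) \left(-1226\right) = \left(573 + \frac{81}{49}\right) \left(-1226\right) = \frac{28158}{49} \left(-1226\right) = - \frac{34521708}{49}$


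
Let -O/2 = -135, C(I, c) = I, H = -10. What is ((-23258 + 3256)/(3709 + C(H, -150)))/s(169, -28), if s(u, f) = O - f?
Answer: -73/4023 ≈ -0.018146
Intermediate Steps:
O = 270 (O = -2*(-135) = 270)
s(u, f) = 270 - f
((-23258 + 3256)/(3709 + C(H, -150)))/s(169, -28) = ((-23258 + 3256)/(3709 - 10))/(270 - 1*(-28)) = (-20002/3699)/(270 + 28) = -20002*1/3699/298 = -146/27*1/298 = -73/4023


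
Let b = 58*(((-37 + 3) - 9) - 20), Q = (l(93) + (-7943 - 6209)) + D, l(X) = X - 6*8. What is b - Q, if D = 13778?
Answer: -3325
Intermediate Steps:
l(X) = -48 + X (l(X) = X - 1*48 = X - 48 = -48 + X)
Q = -329 (Q = ((-48 + 93) + (-7943 - 6209)) + 13778 = (45 - 14152) + 13778 = -14107 + 13778 = -329)
b = -3654 (b = 58*((-34 - 9) - 20) = 58*(-43 - 20) = 58*(-63) = -3654)
b - Q = -3654 - 1*(-329) = -3654 + 329 = -3325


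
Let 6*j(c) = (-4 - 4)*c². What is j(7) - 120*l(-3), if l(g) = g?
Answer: 884/3 ≈ 294.67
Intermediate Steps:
j(c) = -4*c²/3 (j(c) = ((-4 - 4)*c²)/6 = (-8*c²)/6 = -4*c²/3)
j(7) - 120*l(-3) = -4/3*7² - 120*(-3) = -4/3*49 + 360 = -196/3 + 360 = 884/3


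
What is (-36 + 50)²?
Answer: 196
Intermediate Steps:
(-36 + 50)² = 14² = 196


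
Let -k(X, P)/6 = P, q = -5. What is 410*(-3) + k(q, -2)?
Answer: -1218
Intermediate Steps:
k(X, P) = -6*P
410*(-3) + k(q, -2) = 410*(-3) - 6*(-2) = -1230 + 12 = -1218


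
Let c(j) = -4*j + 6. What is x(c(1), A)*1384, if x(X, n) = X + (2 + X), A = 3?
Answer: 8304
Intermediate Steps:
c(j) = 6 - 4*j
x(X, n) = 2 + 2*X
x(c(1), A)*1384 = (2 + 2*(6 - 4*1))*1384 = (2 + 2*(6 - 4))*1384 = (2 + 2*2)*1384 = (2 + 4)*1384 = 6*1384 = 8304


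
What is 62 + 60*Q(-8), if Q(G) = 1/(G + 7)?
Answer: 2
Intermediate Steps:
Q(G) = 1/(7 + G)
62 + 60*Q(-8) = 62 + 60/(7 - 8) = 62 + 60/(-1) = 62 + 60*(-1) = 62 - 60 = 2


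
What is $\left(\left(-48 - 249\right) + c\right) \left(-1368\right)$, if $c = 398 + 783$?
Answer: $-1209312$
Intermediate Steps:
$c = 1181$
$\left(\left(-48 - 249\right) + c\right) \left(-1368\right) = \left(\left(-48 - 249\right) + 1181\right) \left(-1368\right) = \left(-297 + 1181\right) \left(-1368\right) = 884 \left(-1368\right) = -1209312$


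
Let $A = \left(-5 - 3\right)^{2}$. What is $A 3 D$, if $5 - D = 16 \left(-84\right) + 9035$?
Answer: $-1475712$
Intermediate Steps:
$A = 64$ ($A = \left(-8\right)^{2} = 64$)
$D = -7686$ ($D = 5 - \left(16 \left(-84\right) + 9035\right) = 5 - \left(-1344 + 9035\right) = 5 - 7691 = -7686$)
$A 3 D = 64 \cdot 3 \left(-7686\right) = 192 \left(-7686\right) = -1475712$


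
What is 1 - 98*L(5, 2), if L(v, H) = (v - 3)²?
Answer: -391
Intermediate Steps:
L(v, H) = (-3 + v)²
1 - 98*L(5, 2) = 1 - 98*(-3 + 5)² = 1 - 98*2² = 1 - 98*4 = 1 - 392 = -391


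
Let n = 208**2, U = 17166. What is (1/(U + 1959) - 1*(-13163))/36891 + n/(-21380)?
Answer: -1257112339256/754222660875 ≈ -1.6668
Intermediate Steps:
n = 43264
(1/(U + 1959) - 1*(-13163))/36891 + n/(-21380) = (1/(17166 + 1959) - 1*(-13163))/36891 + 43264/(-21380) = (1/19125 + 13163)*(1/36891) + 43264*(-1/21380) = (1/19125 + 13163)*(1/36891) - 10816/5345 = (251742376/19125)*(1/36891) - 10816/5345 = 251742376/705540375 - 10816/5345 = -1257112339256/754222660875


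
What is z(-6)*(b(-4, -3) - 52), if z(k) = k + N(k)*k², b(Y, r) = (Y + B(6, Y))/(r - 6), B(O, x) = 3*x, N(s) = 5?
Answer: -26216/3 ≈ -8738.7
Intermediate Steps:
b(Y, r) = 4*Y/(-6 + r) (b(Y, r) = (Y + 3*Y)/(r - 6) = (4*Y)/(-6 + r) = 4*Y/(-6 + r))
z(k) = k + 5*k²
z(-6)*(b(-4, -3) - 52) = (-6*(1 + 5*(-6)))*(4*(-4)/(-6 - 3) - 52) = (-6*(1 - 30))*(4*(-4)/(-9) - 52) = (-6*(-29))*(4*(-4)*(-⅑) - 52) = 174*(16/9 - 52) = 174*(-452/9) = -26216/3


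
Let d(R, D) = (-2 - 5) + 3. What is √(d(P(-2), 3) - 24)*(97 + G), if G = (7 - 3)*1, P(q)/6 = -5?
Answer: 202*I*√7 ≈ 534.44*I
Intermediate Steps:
P(q) = -30 (P(q) = 6*(-5) = -30)
G = 4 (G = 4*1 = 4)
d(R, D) = -4 (d(R, D) = -7 + 3 = -4)
√(d(P(-2), 3) - 24)*(97 + G) = √(-4 - 24)*(97 + 4) = √(-28)*101 = (2*I*√7)*101 = 202*I*√7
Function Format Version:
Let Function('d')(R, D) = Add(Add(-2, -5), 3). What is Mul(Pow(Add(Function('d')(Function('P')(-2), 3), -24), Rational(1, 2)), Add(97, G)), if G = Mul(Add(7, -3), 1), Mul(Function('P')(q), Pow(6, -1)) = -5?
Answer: Mul(202, I, Pow(7, Rational(1, 2))) ≈ Mul(534.44, I)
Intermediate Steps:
Function('P')(q) = -30 (Function('P')(q) = Mul(6, -5) = -30)
G = 4 (G = Mul(4, 1) = 4)
Function('d')(R, D) = -4 (Function('d')(R, D) = Add(-7, 3) = -4)
Mul(Pow(Add(Function('d')(Function('P')(-2), 3), -24), Rational(1, 2)), Add(97, G)) = Mul(Pow(Add(-4, -24), Rational(1, 2)), Add(97, 4)) = Mul(Pow(-28, Rational(1, 2)), 101) = Mul(Mul(2, I, Pow(7, Rational(1, 2))), 101) = Mul(202, I, Pow(7, Rational(1, 2)))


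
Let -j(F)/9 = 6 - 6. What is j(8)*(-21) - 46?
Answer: -46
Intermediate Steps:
j(F) = 0 (j(F) = -9*(6 - 6) = -9*0 = 0)
j(8)*(-21) - 46 = 0*(-21) - 46 = 0 - 46 = -46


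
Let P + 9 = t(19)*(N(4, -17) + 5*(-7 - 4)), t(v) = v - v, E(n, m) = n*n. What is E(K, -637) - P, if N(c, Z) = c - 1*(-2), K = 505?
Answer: 255034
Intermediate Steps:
E(n, m) = n**2
N(c, Z) = 2 + c (N(c, Z) = c + 2 = 2 + c)
t(v) = 0
P = -9 (P = -9 + 0*((2 + 4) + 5*(-7 - 4)) = -9 + 0*(6 + 5*(-11)) = -9 + 0*(6 - 55) = -9 + 0*(-49) = -9 + 0 = -9)
E(K, -637) - P = 505**2 - 1*(-9) = 255025 + 9 = 255034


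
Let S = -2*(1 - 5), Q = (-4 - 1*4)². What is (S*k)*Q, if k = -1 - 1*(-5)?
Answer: 2048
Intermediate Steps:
Q = 64 (Q = (-4 - 4)² = (-8)² = 64)
S = 8 (S = -2*(-4) = 8)
k = 4 (k = -1 + 5 = 4)
(S*k)*Q = (8*4)*64 = 32*64 = 2048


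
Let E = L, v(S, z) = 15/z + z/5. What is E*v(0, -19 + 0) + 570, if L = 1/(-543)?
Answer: 29403886/51585 ≈ 570.01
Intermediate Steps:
v(S, z) = 15/z + z/5 (v(S, z) = 15/z + z*(1/5) = 15/z + z/5)
L = -1/543 ≈ -0.0018416
E = -1/543 ≈ -0.0018416
E*v(0, -19 + 0) + 570 = -(15/(-19 + 0) + (-19 + 0)/5)/543 + 570 = -(15/(-19) + (1/5)*(-19))/543 + 570 = -(15*(-1/19) - 19/5)/543 + 570 = -(-15/19 - 19/5)/543 + 570 = -1/543*(-436/95) + 570 = 436/51585 + 570 = 29403886/51585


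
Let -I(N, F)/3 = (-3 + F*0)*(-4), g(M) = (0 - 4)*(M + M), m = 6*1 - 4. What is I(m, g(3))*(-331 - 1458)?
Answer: 64404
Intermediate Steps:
m = 2 (m = 6 - 4 = 2)
g(M) = -8*M
I(N, F) = -36 (I(N, F) = -3*(-3 + F*0)*(-4) = -3*(-3 + 0)*(-4) = -(-9)*(-4) = -3*12 = -36)
I(m, g(3))*(-331 - 1458) = -36*(-331 - 1458) = -36*(-1789) = 64404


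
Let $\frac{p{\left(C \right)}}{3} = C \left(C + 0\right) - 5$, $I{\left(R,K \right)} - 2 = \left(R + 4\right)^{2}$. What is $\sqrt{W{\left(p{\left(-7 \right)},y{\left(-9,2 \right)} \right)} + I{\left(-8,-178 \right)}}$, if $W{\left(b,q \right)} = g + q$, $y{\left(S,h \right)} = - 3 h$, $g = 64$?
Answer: $2 \sqrt{19} \approx 8.7178$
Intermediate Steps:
$I{\left(R,K \right)} = 2 + \left(4 + R\right)^{2}$ ($I{\left(R,K \right)} = 2 + \left(R + 4\right)^{2} = 2 + \left(4 + R\right)^{2}$)
$p{\left(C \right)} = -15 + 3 C^{2}$ ($p{\left(C \right)} = 3 \left(C \left(C + 0\right) - 5\right) = 3 \left(C C - 5\right) = 3 \left(C^{2} - 5\right) = 3 \left(-5 + C^{2}\right) = -15 + 3 C^{2}$)
$W{\left(b,q \right)} = 64 + q$
$\sqrt{W{\left(p{\left(-7 \right)},y{\left(-9,2 \right)} \right)} + I{\left(-8,-178 \right)}} = \sqrt{\left(64 - 6\right) + \left(2 + \left(4 - 8\right)^{2}\right)} = \sqrt{\left(64 - 6\right) + \left(2 + \left(-4\right)^{2}\right)} = \sqrt{58 + \left(2 + 16\right)} = \sqrt{58 + 18} = \sqrt{76} = 2 \sqrt{19}$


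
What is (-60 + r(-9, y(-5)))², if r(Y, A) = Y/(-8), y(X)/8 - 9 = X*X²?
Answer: 221841/64 ≈ 3466.3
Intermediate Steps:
y(X) = 72 + 8*X³ (y(X) = 72 + 8*(X*X²) = 72 + 8*X³)
r(Y, A) = -Y/8 (r(Y, A) = Y*(-⅛) = -Y/8)
(-60 + r(-9, y(-5)))² = (-60 - ⅛*(-9))² = (-60 + 9/8)² = (-471/8)² = 221841/64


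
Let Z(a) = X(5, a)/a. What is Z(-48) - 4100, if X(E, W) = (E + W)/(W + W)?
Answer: -18892843/4608 ≈ -4100.0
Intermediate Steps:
X(E, W) = (E + W)/(2*W) (X(E, W) = (E + W)/((2*W)) = (E + W)*(1/(2*W)) = (E + W)/(2*W))
Z(a) = (5 + a)/(2*a**2) (Z(a) = ((5 + a)/(2*a))/a = (5 + a)/(2*a**2))
Z(-48) - 4100 = (1/2)*(5 - 48)/(-48)**2 - 4100 = (1/2)*(1/2304)*(-43) - 4100 = -43/4608 - 4100 = -18892843/4608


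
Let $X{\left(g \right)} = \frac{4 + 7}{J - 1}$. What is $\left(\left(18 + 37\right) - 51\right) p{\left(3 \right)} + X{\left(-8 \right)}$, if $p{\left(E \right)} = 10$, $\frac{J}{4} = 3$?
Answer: $41$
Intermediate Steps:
$J = 12$ ($J = 4 \cdot 3 = 12$)
$X{\left(g \right)} = 1$ ($X{\left(g \right)} = \frac{4 + 7}{12 - 1} = \frac{11}{11} = 11 \cdot \frac{1}{11} = 1$)
$\left(\left(18 + 37\right) - 51\right) p{\left(3 \right)} + X{\left(-8 \right)} = \left(\left(18 + 37\right) - 51\right) 10 + 1 = \left(55 - 51\right) 10 + 1 = 4 \cdot 10 + 1 = 40 + 1 = 41$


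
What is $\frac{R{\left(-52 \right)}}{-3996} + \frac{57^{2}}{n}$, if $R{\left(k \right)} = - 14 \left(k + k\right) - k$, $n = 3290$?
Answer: $\frac{2005421}{3286710} \approx 0.61016$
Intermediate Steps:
$R{\left(k \right)} = - 29 k$ ($R{\left(k \right)} = - 14 \cdot 2 k - k = - 28 k - k = - 29 k$)
$\frac{R{\left(-52 \right)}}{-3996} + \frac{57^{2}}{n} = \frac{\left(-29\right) \left(-52\right)}{-3996} + \frac{57^{2}}{3290} = 1508 \left(- \frac{1}{3996}\right) + 3249 \cdot \frac{1}{3290} = - \frac{377}{999} + \frac{3249}{3290} = \frac{2005421}{3286710}$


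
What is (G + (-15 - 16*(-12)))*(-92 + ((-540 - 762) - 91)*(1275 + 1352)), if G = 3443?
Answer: -13247400860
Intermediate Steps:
(G + (-15 - 16*(-12)))*(-92 + ((-540 - 762) - 91)*(1275 + 1352)) = (3443 + (-15 - 16*(-12)))*(-92 + ((-540 - 762) - 91)*(1275 + 1352)) = (3443 + (-15 + 192))*(-92 + (-1302 - 91)*2627) = (3443 + 177)*(-92 - 1393*2627) = 3620*(-92 - 3659411) = 3620*(-3659503) = -13247400860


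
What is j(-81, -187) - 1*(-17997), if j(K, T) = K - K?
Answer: 17997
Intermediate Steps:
j(K, T) = 0
j(-81, -187) - 1*(-17997) = 0 - 1*(-17997) = 0 + 17997 = 17997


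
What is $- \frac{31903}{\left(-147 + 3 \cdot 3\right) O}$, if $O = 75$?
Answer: $\frac{31903}{10350} \approx 3.0824$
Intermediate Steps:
$- \frac{31903}{\left(-147 + 3 \cdot 3\right) O} = - \frac{31903}{\left(-147 + 3 \cdot 3\right) 75} = - \frac{31903}{\left(-147 + 9\right) 75} = - \frac{31903}{\left(-138\right) 75} = - \frac{31903}{-10350} = \left(-31903\right) \left(- \frac{1}{10350}\right) = \frac{31903}{10350}$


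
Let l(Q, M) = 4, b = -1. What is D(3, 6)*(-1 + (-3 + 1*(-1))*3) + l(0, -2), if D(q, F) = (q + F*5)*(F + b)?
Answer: -2141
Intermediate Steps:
D(q, F) = (-1 + F)*(q + 5*F) (D(q, F) = (q + F*5)*(F - 1) = (q + 5*F)*(-1 + F) = (-1 + F)*(q + 5*F))
D(3, 6)*(-1 + (-3 + 1*(-1))*3) + l(0, -2) = (-1*3 - 5*6 + 5*6**2 + 6*3)*(-1 + (-3 + 1*(-1))*3) + 4 = (-3 - 30 + 5*36 + 18)*(-1 + (-3 - 1)*3) + 4 = (-3 - 30 + 180 + 18)*(-1 - 4*3) + 4 = 165*(-1 - 12) + 4 = 165*(-13) + 4 = -2145 + 4 = -2141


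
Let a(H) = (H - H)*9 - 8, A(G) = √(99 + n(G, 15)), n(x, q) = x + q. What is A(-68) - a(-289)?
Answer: 8 + √46 ≈ 14.782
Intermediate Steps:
n(x, q) = q + x
A(G) = √(114 + G) (A(G) = √(99 + (15 + G)) = √(114 + G))
a(H) = -8 (a(H) = 0*9 - 8 = 0 - 8 = -8)
A(-68) - a(-289) = √(114 - 68) - 1*(-8) = √46 + 8 = 8 + √46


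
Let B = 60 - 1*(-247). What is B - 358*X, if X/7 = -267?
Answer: 669409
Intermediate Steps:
X = -1869 (X = 7*(-267) = -1869)
B = 307 (B = 60 + 247 = 307)
B - 358*X = 307 - 358*(-1869) = 307 + 669102 = 669409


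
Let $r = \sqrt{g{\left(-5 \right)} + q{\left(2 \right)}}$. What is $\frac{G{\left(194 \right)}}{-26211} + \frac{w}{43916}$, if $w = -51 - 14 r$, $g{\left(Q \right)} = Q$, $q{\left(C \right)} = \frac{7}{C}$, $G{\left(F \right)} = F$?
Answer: $- \frac{9856465}{1151082276} - \frac{7 i \sqrt{6}}{43916} \approx -0.0085628 - 0.00039044 i$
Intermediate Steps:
$r = \frac{i \sqrt{6}}{2}$ ($r = \sqrt{-5 + \frac{7}{2}} = \sqrt{- \frac{3}{2}} = \frac{i \sqrt{6}}{2} \approx 1.2247 i$)
$w = -51 - 7 i \sqrt{6}$ ($w = -51 - 14 \frac{i \sqrt{6}}{2} = -51 - 7 i \sqrt{6} \approx -51.0 - 17.146 i$)
$\frac{G{\left(194 \right)}}{-26211} + \frac{w}{43916} = \frac{194}{-26211} + \frac{-51 - 7 i \sqrt{6}}{43916} = 194 \left(- \frac{1}{26211}\right) + \left(-51 - 7 i \sqrt{6}\right) \frac{1}{43916} = - \frac{194}{26211} - \left(\frac{51}{43916} + \frac{7 i \sqrt{6}}{43916}\right) = - \frac{9856465}{1151082276} - \frac{7 i \sqrt{6}}{43916}$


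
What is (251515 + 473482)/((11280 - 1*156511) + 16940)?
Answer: -724997/128291 ≈ -5.6512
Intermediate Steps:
(251515 + 473482)/((11280 - 1*156511) + 16940) = 724997/((11280 - 156511) + 16940) = 724997/(-145231 + 16940) = 724997/(-128291) = 724997*(-1/128291) = -724997/128291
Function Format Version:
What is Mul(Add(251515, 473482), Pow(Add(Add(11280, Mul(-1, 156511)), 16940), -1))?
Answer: Rational(-724997, 128291) ≈ -5.6512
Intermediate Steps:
Mul(Add(251515, 473482), Pow(Add(Add(11280, Mul(-1, 156511)), 16940), -1)) = Mul(724997, Pow(Add(Add(11280, -156511), 16940), -1)) = Mul(724997, Pow(Add(-145231, 16940), -1)) = Mul(724997, Pow(-128291, -1)) = Mul(724997, Rational(-1, 128291)) = Rational(-724997, 128291)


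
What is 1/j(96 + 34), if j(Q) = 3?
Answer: ⅓ ≈ 0.33333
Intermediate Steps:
1/j(96 + 34) = 1/3 = ⅓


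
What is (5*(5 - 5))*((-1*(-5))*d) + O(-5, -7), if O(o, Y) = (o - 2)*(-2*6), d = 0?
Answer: 84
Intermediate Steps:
O(o, Y) = 24 - 12*o (O(o, Y) = (-2 + o)*(-12) = 24 - 12*o)
(5*(5 - 5))*((-1*(-5))*d) + O(-5, -7) = (5*(5 - 5))*(-1*(-5)*0) + (24 - 12*(-5)) = (5*0)*(5*0) + (24 + 60) = 0*0 + 84 = 0 + 84 = 84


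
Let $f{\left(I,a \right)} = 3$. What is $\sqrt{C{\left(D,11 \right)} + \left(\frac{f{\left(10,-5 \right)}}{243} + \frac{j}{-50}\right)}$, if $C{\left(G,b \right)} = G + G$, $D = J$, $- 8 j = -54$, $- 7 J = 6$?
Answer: $\frac{i \sqrt{2916326}}{1260} \approx 1.3553 i$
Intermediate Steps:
$J = - \frac{6}{7}$ ($J = \left(- \frac{1}{7}\right) 6 = - \frac{6}{7} \approx -0.85714$)
$j = \frac{27}{4}$ ($j = \left(- \frac{1}{8}\right) \left(-54\right) = \frac{27}{4} \approx 6.75$)
$D = - \frac{6}{7} \approx -0.85714$
$C{\left(G,b \right)} = 2 G$
$\sqrt{C{\left(D,11 \right)} + \left(\frac{f{\left(10,-5 \right)}}{243} + \frac{j}{-50}\right)} = \sqrt{2 \left(- \frac{6}{7}\right) + \left(\frac{3}{243} + \frac{27}{4 \left(-50\right)}\right)} = \sqrt{- \frac{12}{7} + \left(3 \cdot \frac{1}{243} + \frac{27}{4} \left(- \frac{1}{50}\right)\right)} = \sqrt{- \frac{12}{7} + \left(\frac{1}{81} - \frac{27}{200}\right)} = \sqrt{- \frac{12}{7} - \frac{1987}{16200}} = \sqrt{- \frac{208309}{113400}} = \frac{i \sqrt{2916326}}{1260}$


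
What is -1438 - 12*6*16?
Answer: -2590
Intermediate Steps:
-1438 - 12*6*16 = -1438 - 72*16 = -1438 - 1*1152 = -1438 - 1152 = -2590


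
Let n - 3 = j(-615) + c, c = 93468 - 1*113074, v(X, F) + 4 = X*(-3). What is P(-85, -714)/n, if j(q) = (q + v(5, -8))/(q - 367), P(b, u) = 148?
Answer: -18167/2406189 ≈ -0.0075501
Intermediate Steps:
v(X, F) = -4 - 3*X (v(X, F) = -4 + X*(-3) = -4 - 3*X)
c = -19606 (c = 93468 - 113074 = -19606)
j(q) = (-19 + q)/(-367 + q) (j(q) = (q + (-4 - 3*5))/(q - 367) = (q + (-4 - 15))/(-367 + q) = (q - 19)/(-367 + q) = (-19 + q)/(-367 + q))
n = -9624756/491 (n = 3 + ((-19 - 615)/(-367 - 615) - 19606) = 3 + (-634/(-982) - 19606) = 3 + (-1/982*(-634) - 19606) = 3 + (317/491 - 19606) = 3 - 9626229/491 = -9624756/491 ≈ -19602.)
P(-85, -714)/n = 148/(-9624756/491) = 148*(-491/9624756) = -18167/2406189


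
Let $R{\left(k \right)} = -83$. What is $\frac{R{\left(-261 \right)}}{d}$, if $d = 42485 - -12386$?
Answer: $- \frac{83}{54871} \approx -0.0015126$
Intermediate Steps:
$d = 54871$ ($d = 42485 + 12386 = 54871$)
$\frac{R{\left(-261 \right)}}{d} = - \frac{83}{54871}$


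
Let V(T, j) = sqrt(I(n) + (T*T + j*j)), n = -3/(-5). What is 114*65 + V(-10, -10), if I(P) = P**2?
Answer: 7410 + sqrt(5009)/5 ≈ 7424.2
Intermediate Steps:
n = 3/5 (n = -3*(-1/5) = 3/5 ≈ 0.60000)
V(T, j) = sqrt(9/25 + T**2 + j**2) (V(T, j) = sqrt((3/5)**2 + (T*T + j*j)) = sqrt(9/25 + (T**2 + j**2)) = sqrt(9/25 + T**2 + j**2))
114*65 + V(-10, -10) = 114*65 + sqrt(9 + 25*(-10)**2 + 25*(-10)**2)/5 = 7410 + sqrt(9 + 25*100 + 25*100)/5 = 7410 + sqrt(9 + 2500 + 2500)/5 = 7410 + sqrt(5009)/5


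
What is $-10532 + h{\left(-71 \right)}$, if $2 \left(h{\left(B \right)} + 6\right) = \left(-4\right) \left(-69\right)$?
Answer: $-10400$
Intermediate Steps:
$h{\left(B \right)} = 132$ ($h{\left(B \right)} = -6 + \frac{\left(-4\right) \left(-69\right)}{2} = -6 + \frac{1}{2} \cdot 276 = -6 + 138 = 132$)
$-10532 + h{\left(-71 \right)} = -10532 + 132 = -10400$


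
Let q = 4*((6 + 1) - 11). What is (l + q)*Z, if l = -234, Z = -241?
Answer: 60250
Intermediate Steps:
q = -16 (q = 4*(7 - 11) = 4*(-4) = -16)
(l + q)*Z = (-234 - 16)*(-241) = -250*(-241) = 60250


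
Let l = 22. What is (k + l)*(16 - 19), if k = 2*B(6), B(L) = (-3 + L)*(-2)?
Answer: -30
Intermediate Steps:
B(L) = 6 - 2*L
k = -12 (k = 2*(6 - 2*6) = 2*(6 - 12) = 2*(-6) = -12)
(k + l)*(16 - 19) = (-12 + 22)*(16 - 19) = 10*(-3) = -30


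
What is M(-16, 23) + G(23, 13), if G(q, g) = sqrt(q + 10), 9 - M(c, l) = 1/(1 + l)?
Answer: 215/24 + sqrt(33) ≈ 14.703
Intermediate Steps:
M(c, l) = 9 - 1/(1 + l)
G(q, g) = sqrt(10 + q)
M(-16, 23) + G(23, 13) = (8 + 9*23)/(1 + 23) + sqrt(10 + 23) = (8 + 207)/24 + sqrt(33) = (1/24)*215 + sqrt(33) = 215/24 + sqrt(33)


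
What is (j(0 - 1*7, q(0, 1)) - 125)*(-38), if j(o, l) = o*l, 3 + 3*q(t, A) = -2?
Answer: 12920/3 ≈ 4306.7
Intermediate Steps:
q(t, A) = -5/3 (q(t, A) = -1 + (⅓)*(-2) = -1 - ⅔ = -5/3)
j(o, l) = l*o
(j(0 - 1*7, q(0, 1)) - 125)*(-38) = (-5*(0 - 1*7)/3 - 125)*(-38) = (-5*(0 - 7)/3 - 125)*(-38) = (-5/3*(-7) - 125)*(-38) = (35/3 - 125)*(-38) = -340/3*(-38) = 12920/3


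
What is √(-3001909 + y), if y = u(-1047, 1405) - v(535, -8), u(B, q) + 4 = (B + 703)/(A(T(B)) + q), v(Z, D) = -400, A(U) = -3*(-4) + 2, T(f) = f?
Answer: I*√3268647921/33 ≈ 1732.5*I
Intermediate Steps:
A(U) = 14 (A(U) = 12 + 2 = 14)
u(B, q) = -4 + (703 + B)/(14 + q) (u(B, q) = -4 + (B + 703)/(14 + q) = -4 + (703 + B)/(14 + q))
y = 13060/33 (y = (647 - 1047 - 4*1405)/(14 + 1405) - 1*(-400) = (647 - 1047 - 5620)/1419 + 400 = (1/1419)*(-6020) + 400 = -140/33 + 400 = 13060/33 ≈ 395.76)
√(-3001909 + y) = √(-3001909 + 13060/33) = √(-99049937/33) = I*√3268647921/33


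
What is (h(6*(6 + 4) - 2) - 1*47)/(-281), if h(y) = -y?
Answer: 105/281 ≈ 0.37367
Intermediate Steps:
(h(6*(6 + 4) - 2) - 1*47)/(-281) = (-(6*(6 + 4) - 2) - 1*47)/(-281) = (-(6*10 - 2) - 47)*(-1/281) = (-(60 - 2) - 47)*(-1/281) = (-1*58 - 47)*(-1/281) = (-58 - 47)*(-1/281) = -105*(-1/281) = 105/281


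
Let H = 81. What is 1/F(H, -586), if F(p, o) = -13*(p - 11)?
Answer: -1/910 ≈ -0.0010989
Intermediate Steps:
F(p, o) = 143 - 13*p (F(p, o) = -13*(-11 + p) = 143 - 13*p)
1/F(H, -586) = 1/(143 - 13*81) = 1/(143 - 1053) = 1/(-910) = -1/910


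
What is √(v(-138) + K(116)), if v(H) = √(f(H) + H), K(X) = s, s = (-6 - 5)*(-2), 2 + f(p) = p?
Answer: √(22 + I*√278) ≈ 4.9802 + 1.674*I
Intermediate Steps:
f(p) = -2 + p
s = 22 (s = -11*(-2) = 22)
K(X) = 22
v(H) = √(-2 + 2*H) (v(H) = √((-2 + H) + H) = √(-2 + 2*H))
√(v(-138) + K(116)) = √(√(-2 + 2*(-138)) + 22) = √(√(-2 - 276) + 22) = √(√(-278) + 22) = √(I*√278 + 22) = √(22 + I*√278)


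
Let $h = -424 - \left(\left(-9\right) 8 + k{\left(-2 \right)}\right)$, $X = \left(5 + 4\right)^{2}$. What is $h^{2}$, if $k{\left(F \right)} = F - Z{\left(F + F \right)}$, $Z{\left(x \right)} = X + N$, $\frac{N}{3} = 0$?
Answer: $72361$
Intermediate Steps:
$N = 0$ ($N = 3 \cdot 0 = 0$)
$X = 81$ ($X = 9^{2} = 81$)
$Z{\left(x \right)} = 81$ ($Z{\left(x \right)} = 81 + 0 = 81$)
$k{\left(F \right)} = -81 + F$ ($k{\left(F \right)} = F - 81 = -81 + F$)
$h = -269$ ($h = -424 - \left(\left(-9\right) 8 - 83\right) = -424 - \left(-72 - 83\right) = -424 - -155 = -424 + 155 = -269$)
$h^{2} = \left(-269\right)^{2} = 72361$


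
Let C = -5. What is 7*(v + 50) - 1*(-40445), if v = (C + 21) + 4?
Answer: 40935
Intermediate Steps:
v = 20 (v = (-5 + 21) + 4 = 16 + 4 = 20)
7*(v + 50) - 1*(-40445) = 7*(20 + 50) - 1*(-40445) = 7*70 + 40445 = 490 + 40445 = 40935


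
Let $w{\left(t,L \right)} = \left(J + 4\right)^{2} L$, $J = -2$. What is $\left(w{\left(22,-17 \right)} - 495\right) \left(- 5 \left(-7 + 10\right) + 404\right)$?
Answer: $-219007$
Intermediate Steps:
$w{\left(t,L \right)} = 4 L$ ($w{\left(t,L \right)} = \left(-2 + 4\right)^{2} L = 2^{2} L = 4 L$)
$\left(w{\left(22,-17 \right)} - 495\right) \left(- 5 \left(-7 + 10\right) + 404\right) = \left(4 \left(-17\right) - 495\right) \left(- 5 \left(-7 + 10\right) + 404\right) = \left(-68 - 495\right) \left(\left(-5\right) 3 + 404\right) = - 563 \left(-15 + 404\right) = \left(-563\right) 389 = -219007$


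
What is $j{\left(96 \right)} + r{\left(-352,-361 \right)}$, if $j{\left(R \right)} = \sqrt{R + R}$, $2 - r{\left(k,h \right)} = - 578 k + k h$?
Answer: $-330526 + 8 \sqrt{3} \approx -3.3051 \cdot 10^{5}$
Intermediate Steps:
$r{\left(k,h \right)} = 2 + 578 k - h k$ ($r{\left(k,h \right)} = 2 - \left(- 578 k + k h\right) = 2 - \left(- 578 k + h k\right) = 2 + 578 k - h k$)
$j{\left(R \right)} = \sqrt{2} \sqrt{R}$ ($j{\left(R \right)} = \sqrt{2 R} = \sqrt{2} \sqrt{R}$)
$j{\left(96 \right)} + r{\left(-352,-361 \right)} = \sqrt{2} \sqrt{96} + \left(2 + 578 \left(-352\right) - \left(-361\right) \left(-352\right)\right) = \sqrt{2} \cdot 4 \sqrt{6} - 330526 = 8 \sqrt{3} - 330526 = -330526 + 8 \sqrt{3}$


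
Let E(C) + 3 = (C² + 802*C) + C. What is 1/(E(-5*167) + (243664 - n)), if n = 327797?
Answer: -1/57416 ≈ -1.7417e-5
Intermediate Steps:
E(C) = -3 + C² + 803*C (E(C) = -3 + ((C² + 802*C) + C) = -3 + (C² + 803*C) = -3 + C² + 803*C)
1/(E(-5*167) + (243664 - n)) = 1/((-3 + (-5*167)² + 803*(-5*167)) + (243664 - 1*327797)) = 1/((-3 + (-835)² + 803*(-835)) + (243664 - 327797)) = 1/((-3 + 697225 - 670505) - 84133) = 1/(26717 - 84133) = 1/(-57416) = -1/57416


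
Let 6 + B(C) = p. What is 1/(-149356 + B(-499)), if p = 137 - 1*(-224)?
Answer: -1/149001 ≈ -6.7114e-6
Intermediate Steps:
p = 361 (p = 137 + 224 = 361)
B(C) = 355 (B(C) = -6 + 361 = 355)
1/(-149356 + B(-499)) = 1/(-149356 + 355) = 1/(-149001) = -1/149001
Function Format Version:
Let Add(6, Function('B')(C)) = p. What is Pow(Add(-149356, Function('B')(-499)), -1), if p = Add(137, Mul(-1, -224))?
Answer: Rational(-1, 149001) ≈ -6.7114e-6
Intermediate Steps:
p = 361 (p = Add(137, 224) = 361)
Function('B')(C) = 355 (Function('B')(C) = Add(-6, 361) = 355)
Pow(Add(-149356, Function('B')(-499)), -1) = Pow(Add(-149356, 355), -1) = Pow(-149001, -1) = Rational(-1, 149001)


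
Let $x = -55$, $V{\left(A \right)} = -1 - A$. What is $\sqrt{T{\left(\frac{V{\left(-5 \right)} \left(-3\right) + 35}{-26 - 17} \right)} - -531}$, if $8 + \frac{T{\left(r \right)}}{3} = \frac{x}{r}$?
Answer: $\frac{6 \sqrt{11983}}{23} \approx 28.557$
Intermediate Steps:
$T{\left(r \right)} = -24 - \frac{165}{r}$ ($T{\left(r \right)} = -24 + 3 \left(- \frac{55}{r}\right) = -24 - \frac{165}{r}$)
$\sqrt{T{\left(\frac{V{\left(-5 \right)} \left(-3\right) + 35}{-26 - 17} \right)} - -531} = \sqrt{\left(-24 - \frac{165}{\left(\left(-1 - -5\right) \left(-3\right) + 35\right) \frac{1}{-26 - 17}}\right) - -531} = \sqrt{\left(-24 - \frac{165}{\left(\left(-1 + 5\right) \left(-3\right) + 35\right) \frac{1}{-43}}\right) + 531} = \sqrt{\left(-24 - \frac{165}{\left(4 \left(-3\right) + 35\right) \left(- \frac{1}{43}\right)}\right) + 531} = \sqrt{\left(-24 - \frac{165}{\left(-12 + 35\right) \left(- \frac{1}{43}\right)}\right) + 531} = \sqrt{\left(-24 - \frac{165}{23 \left(- \frac{1}{43}\right)}\right) + 531} = \sqrt{\left(-24 - \frac{165}{- \frac{23}{43}}\right) + 531} = \sqrt{\left(-24 - - \frac{7095}{23}\right) + 531} = \sqrt{\left(-24 + \frac{7095}{23}\right) + 531} = \sqrt{\frac{6543}{23} + 531} = \sqrt{\frac{18756}{23}} = \frac{6 \sqrt{11983}}{23}$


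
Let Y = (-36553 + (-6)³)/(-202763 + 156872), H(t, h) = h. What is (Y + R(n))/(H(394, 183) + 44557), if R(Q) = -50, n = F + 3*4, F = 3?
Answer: -2257781/2053163340 ≈ -0.0010997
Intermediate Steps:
n = 15 (n = 3 + 3*4 = 3 + 12 = 15)
Y = 36769/45891 (Y = (-36553 - 216)/(-45891) = -36769*(-1/45891) = 36769/45891 ≈ 0.80122)
(Y + R(n))/(H(394, 183) + 44557) = (36769/45891 - 50)/(183 + 44557) = -2257781/45891/44740 = -2257781/45891*1/44740 = -2257781/2053163340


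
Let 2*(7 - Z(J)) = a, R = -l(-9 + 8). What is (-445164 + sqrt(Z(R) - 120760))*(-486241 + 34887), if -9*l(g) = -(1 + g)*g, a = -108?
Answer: 200926552056 - 1354062*I*sqrt(13411) ≈ 2.0093e+11 - 1.5681e+8*I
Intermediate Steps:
l(g) = g*(1 + g)/9 (l(g) = -(-1)*(1 + g)*g/9 = -(-1)*g*(1 + g)/9 = g*(1 + g)/9)
R = 0 (R = -(-9 + 8)*(1 + (-9 + 8))/9 = -(-1)*(1 - 1)/9 = -(-1)*0/9 = -1*0 = 0)
Z(J) = 61 (Z(J) = 7 - 1/2*(-108) = 7 + 54 = 61)
(-445164 + sqrt(Z(R) - 120760))*(-486241 + 34887) = (-445164 + sqrt(61 - 120760))*(-486241 + 34887) = (-445164 + sqrt(-120699))*(-451354) = (-445164 + 3*I*sqrt(13411))*(-451354) = 200926552056 - 1354062*I*sqrt(13411)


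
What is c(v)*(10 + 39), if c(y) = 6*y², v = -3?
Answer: 2646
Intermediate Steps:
c(v)*(10 + 39) = (6*(-3)²)*(10 + 39) = (6*9)*49 = 54*49 = 2646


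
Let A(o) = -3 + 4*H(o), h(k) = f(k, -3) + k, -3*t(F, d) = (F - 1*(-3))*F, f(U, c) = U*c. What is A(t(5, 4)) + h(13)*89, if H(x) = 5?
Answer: -2297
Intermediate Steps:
t(F, d) = -F*(3 + F)/3 (t(F, d) = -(F - 1*(-3))*F/3 = -(F + 3)*F/3 = -(3 + F)*F/3 = -F*(3 + F)/3)
h(k) = -2*k (h(k) = k*(-3) + k = -3*k + k = -2*k)
A(o) = 17 (A(o) = -3 + 4*5 = -3 + 20 = 17)
A(t(5, 4)) + h(13)*89 = 17 - 2*13*89 = 17 - 26*89 = 17 - 2314 = -2297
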